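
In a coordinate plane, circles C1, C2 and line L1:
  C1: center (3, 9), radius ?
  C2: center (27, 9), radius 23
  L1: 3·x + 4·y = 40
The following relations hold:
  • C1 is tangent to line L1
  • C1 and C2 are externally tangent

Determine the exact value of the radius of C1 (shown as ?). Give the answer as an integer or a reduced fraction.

1

1. [C1‖L1]  r_C1² − 1 = 0  ⇒  r_C1 = 1 (r>0 drops 1)
2. [ext C1·C2]  r_C1² + 46r_C1 − 47 = 0  ⇒  r_C1 = 1 (r>0 drops 1)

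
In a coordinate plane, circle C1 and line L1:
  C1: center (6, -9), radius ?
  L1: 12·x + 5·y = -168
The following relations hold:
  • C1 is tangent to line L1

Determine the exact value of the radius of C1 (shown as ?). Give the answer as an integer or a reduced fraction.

15

1. [C1‖L1]  r_C1² − 225 = 0  ⇒  r_C1 = 15 (r>0 drops 1)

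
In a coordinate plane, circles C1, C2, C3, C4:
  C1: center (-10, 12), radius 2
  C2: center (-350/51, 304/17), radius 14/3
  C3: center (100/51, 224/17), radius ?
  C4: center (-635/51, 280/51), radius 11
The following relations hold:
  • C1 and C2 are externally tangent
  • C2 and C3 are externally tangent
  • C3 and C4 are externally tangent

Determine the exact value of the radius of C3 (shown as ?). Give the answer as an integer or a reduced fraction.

1. [ext C2·C3]  r_C3² + (28/3)r_C3 − 704/9 = 0  ⇒  r_C3 = 16/3 (r>0 drops 1)
2. [ext C3·C4]  r_C3² + 22r_C3 − 1312/9 = 0  ⇒  r_C3 = 16/3 (r>0 drops 1)

16/3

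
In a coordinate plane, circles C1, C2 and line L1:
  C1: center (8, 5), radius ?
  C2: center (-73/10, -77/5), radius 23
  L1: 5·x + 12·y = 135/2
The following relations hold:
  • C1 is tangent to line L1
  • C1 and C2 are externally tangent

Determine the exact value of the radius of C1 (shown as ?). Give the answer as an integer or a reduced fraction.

5/2

1. [C1‖L1]  r_C1² − 25/4 = 0  ⇒  r_C1 = 5/2 (r>0 drops 1)
2. [ext C1·C2]  r_C1² + 46r_C1 − 485/4 = 0  ⇒  r_C1 = 5/2 (r>0 drops 1)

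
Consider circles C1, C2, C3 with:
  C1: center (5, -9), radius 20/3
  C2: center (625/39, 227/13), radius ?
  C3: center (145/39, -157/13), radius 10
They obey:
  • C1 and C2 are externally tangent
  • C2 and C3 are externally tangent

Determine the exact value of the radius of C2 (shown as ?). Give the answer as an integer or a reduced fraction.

1. [ext C1·C2]  r_C2² + (40/3)r_C2 − 2332/3 = 0  ⇒  r_C2 = 22 (r>0 drops 1)
2. [ext C2·C3]  r_C2² + 20r_C2 − 924 = 0  ⇒  r_C2 = 22 (r>0 drops 1)

22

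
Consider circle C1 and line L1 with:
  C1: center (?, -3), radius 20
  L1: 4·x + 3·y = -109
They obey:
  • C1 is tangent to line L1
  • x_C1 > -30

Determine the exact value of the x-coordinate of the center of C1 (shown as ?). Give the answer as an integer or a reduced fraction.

0

1. [C1‖L1]  x_C1² + 50x_C1 = 0  ⇒  x_C1 = -50 or 0
2. given x_C1 > -30: keep 0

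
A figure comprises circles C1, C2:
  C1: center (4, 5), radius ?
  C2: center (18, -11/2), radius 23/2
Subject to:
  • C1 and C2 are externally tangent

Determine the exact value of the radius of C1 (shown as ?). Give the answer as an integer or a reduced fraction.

6

1. [ext C1·C2]  r_C1² + 23r_C1 − 174 = 0  ⇒  r_C1 = 6 (r>0 drops 1)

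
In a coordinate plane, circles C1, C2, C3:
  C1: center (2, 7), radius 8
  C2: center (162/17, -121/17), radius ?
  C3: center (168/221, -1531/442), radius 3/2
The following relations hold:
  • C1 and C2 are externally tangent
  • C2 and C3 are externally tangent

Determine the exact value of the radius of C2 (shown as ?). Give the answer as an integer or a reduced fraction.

1. [ext C1·C2]  r_C2² + 16r_C2 − 192 = 0  ⇒  r_C2 = 8 (r>0 drops 1)
2. [ext C2·C3]  r_C2² + 3r_C2 − 88 = 0  ⇒  r_C2 = 8 (r>0 drops 1)

8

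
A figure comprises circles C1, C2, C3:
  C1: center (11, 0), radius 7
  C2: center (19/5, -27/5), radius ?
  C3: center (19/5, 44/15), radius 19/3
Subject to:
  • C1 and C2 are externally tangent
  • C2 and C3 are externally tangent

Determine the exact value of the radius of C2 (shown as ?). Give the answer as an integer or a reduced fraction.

1. [ext C1·C2]  r_C2² + 14r_C2 − 32 = 0  ⇒  r_C2 = 2 (r>0 drops 1)
2. [ext C2·C3]  r_C2² + (38/3)r_C2 − 88/3 = 0  ⇒  r_C2 = 2 (r>0 drops 1)

2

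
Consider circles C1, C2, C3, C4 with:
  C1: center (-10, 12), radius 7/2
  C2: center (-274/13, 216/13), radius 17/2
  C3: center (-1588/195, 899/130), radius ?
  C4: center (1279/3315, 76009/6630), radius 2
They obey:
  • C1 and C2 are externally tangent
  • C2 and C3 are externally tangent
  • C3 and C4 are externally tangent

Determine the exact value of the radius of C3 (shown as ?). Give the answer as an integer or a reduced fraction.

23/3

1. [ext C2·C3]  r_C3² + 17r_C3 − 1702/9 = 0  ⇒  r_C3 = 23/3 (r>0 drops 1)
2. [ext C3·C4]  r_C3² + 4r_C3 − 805/9 = 0  ⇒  r_C3 = 23/3 (r>0 drops 1)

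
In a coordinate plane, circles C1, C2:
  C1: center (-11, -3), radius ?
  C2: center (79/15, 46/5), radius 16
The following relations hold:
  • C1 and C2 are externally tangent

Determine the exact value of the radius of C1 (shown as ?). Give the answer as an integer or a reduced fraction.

13/3

1. [ext C1·C2]  r_C1² + 32r_C1 − 1417/9 = 0  ⇒  r_C1 = 13/3 (r>0 drops 1)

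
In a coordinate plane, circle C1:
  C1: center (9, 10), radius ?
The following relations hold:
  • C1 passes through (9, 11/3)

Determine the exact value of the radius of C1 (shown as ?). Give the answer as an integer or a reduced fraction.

1. [C1∋P]  r_C1² − 361/9 = 0  ⇒  r_C1 = 19/3 (r>0 drops 1)

19/3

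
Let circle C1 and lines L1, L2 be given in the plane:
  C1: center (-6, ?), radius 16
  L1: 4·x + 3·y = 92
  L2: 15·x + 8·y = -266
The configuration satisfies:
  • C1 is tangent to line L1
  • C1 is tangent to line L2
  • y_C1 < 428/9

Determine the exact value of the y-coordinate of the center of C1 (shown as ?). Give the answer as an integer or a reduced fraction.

12

1. [C1‖L1]  y_C1² − (232/3)y_C1 + 784 = 0  ⇒  y_C1 = 12 or 196/3
2. [C1‖L2]  y_C1² + 44y_C1 − 672 = 0  ⇒  y_C1 = -56 or 12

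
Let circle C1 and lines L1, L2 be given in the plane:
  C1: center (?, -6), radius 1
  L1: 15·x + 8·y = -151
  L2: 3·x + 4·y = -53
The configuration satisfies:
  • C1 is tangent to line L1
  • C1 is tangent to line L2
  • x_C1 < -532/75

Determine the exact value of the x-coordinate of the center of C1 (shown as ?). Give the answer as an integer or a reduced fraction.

-8

1. [C1‖L1]  x_C1² + (206/15)x_C1 + 688/15 = 0  ⇒  x_C1 = -8 or -86/15
2. [C1‖L2]  x_C1² + (58/3)x_C1 + 272/3 = 0  ⇒  x_C1 = -34/3 or -8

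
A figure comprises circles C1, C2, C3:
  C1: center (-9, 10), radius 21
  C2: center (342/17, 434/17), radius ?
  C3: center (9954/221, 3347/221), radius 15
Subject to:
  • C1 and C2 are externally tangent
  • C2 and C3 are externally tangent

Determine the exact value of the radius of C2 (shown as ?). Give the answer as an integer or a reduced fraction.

12

1. [ext C1·C2]  r_C2² + 42r_C2 − 648 = 0  ⇒  r_C2 = 12 (r>0 drops 1)
2. [ext C2·C3]  r_C2² + 30r_C2 − 504 = 0  ⇒  r_C2 = 12 (r>0 drops 1)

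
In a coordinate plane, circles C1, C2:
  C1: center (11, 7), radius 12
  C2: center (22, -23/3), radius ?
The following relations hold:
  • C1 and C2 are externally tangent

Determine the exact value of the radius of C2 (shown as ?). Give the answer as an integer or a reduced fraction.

19/3

1. [ext C1·C2]  r_C2² + 24r_C2 − 1729/9 = 0  ⇒  r_C2 = 19/3 (r>0 drops 1)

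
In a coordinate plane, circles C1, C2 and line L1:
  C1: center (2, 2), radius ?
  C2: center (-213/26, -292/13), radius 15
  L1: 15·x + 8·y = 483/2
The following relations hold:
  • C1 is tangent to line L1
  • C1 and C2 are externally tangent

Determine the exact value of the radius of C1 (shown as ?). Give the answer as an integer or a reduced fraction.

1. [C1‖L1]  r_C1² − 529/4 = 0  ⇒  r_C1 = 23/2 (r>0 drops 1)
2. [ext C1·C2]  r_C1² + 30r_C1 − 1909/4 = 0  ⇒  r_C1 = 23/2 (r>0 drops 1)

23/2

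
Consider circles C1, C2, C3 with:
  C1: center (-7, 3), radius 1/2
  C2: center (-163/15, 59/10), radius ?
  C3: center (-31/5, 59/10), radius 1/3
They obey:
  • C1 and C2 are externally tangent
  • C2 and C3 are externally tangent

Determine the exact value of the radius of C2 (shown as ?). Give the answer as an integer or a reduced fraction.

1. [ext C1·C2]  r_C2² + 1r_C2 − 208/9 = 0  ⇒  r_C2 = 13/3 (r>0 drops 1)
2. [ext C2·C3]  r_C2² + (2/3)r_C2 − 65/3 = 0  ⇒  r_C2 = 13/3 (r>0 drops 1)

13/3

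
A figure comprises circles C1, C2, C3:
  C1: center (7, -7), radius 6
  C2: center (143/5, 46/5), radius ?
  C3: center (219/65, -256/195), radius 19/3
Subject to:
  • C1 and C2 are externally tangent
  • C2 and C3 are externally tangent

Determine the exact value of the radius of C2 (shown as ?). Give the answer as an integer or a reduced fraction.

1. [ext C1·C2]  r_C2² + 12r_C2 − 693 = 0  ⇒  r_C2 = 21 (r>0 drops 1)
2. [ext C2·C3]  r_C2² + (38/3)r_C2 − 707 = 0  ⇒  r_C2 = 21 (r>0 drops 1)

21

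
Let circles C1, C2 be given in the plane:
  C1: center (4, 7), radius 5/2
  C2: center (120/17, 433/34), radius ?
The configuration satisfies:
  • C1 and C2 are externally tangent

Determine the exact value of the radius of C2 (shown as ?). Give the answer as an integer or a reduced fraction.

4

1. [ext C1·C2]  r_C2² + 5r_C2 − 36 = 0  ⇒  r_C2 = 4 (r>0 drops 1)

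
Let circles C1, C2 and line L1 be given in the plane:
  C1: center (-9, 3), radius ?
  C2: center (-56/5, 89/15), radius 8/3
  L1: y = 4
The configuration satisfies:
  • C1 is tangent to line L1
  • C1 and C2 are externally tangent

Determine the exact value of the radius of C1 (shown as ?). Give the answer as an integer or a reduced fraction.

1. [C1‖L1]  r_C1² − 1 = 0  ⇒  r_C1 = 1 (r>0 drops 1)
2. [ext C1·C2]  r_C1² + (16/3)r_C1 − 19/3 = 0  ⇒  r_C1 = 1 (r>0 drops 1)

1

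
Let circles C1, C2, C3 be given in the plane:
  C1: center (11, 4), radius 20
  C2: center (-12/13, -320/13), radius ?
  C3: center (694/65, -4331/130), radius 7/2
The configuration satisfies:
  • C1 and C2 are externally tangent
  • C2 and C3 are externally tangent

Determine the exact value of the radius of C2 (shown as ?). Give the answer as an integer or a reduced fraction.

11

1. [ext C1·C2]  r_C2² + 40r_C2 − 561 = 0  ⇒  r_C2 = 11 (r>0 drops 1)
2. [ext C2·C3]  r_C2² + 7r_C2 − 198 = 0  ⇒  r_C2 = 11 (r>0 drops 1)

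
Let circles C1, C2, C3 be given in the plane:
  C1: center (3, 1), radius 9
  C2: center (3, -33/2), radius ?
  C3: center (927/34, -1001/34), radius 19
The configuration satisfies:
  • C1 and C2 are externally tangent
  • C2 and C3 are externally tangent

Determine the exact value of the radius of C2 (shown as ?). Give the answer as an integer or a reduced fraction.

1. [ext C1·C2]  r_C2² + 18r_C2 − 901/4 = 0  ⇒  r_C2 = 17/2 (r>0 drops 1)
2. [ext C2·C3]  r_C2² + 38r_C2 − 1581/4 = 0  ⇒  r_C2 = 17/2 (r>0 drops 1)

17/2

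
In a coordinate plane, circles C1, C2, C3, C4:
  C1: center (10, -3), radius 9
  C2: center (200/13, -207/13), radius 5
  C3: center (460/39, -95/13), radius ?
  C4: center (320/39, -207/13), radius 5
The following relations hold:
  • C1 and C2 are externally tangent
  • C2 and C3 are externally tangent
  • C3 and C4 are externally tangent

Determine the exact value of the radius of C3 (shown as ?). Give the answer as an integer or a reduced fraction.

1. [ext C2·C3]  r_C3² + 10r_C3 − 559/9 = 0  ⇒  r_C3 = 13/3 (r>0 drops 1)
2. [ext C3·C4]  r_C3² + 10r_C3 − 559/9 = 0  ⇒  r_C3 = 13/3 (r>0 drops 1)

13/3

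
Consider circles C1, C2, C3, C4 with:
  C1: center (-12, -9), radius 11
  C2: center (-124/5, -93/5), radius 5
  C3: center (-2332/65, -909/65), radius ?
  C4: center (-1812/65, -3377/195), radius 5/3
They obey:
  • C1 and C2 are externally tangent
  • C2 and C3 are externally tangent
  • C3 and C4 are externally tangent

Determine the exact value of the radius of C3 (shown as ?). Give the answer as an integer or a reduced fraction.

1. [ext C2·C3]  r_C3² + 10r_C3 − 119 = 0  ⇒  r_C3 = 7 (r>0 drops 1)
2. [ext C3·C4]  r_C3² + (10/3)r_C3 − 217/3 = 0  ⇒  r_C3 = 7 (r>0 drops 1)

7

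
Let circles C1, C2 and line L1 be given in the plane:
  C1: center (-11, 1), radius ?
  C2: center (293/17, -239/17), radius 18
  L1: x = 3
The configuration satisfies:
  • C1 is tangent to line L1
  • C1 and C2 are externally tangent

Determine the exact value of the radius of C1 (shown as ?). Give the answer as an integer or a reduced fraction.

14

1. [C1‖L1]  r_C1² − 196 = 0  ⇒  r_C1 = 14 (r>0 drops 1)
2. [ext C1·C2]  r_C1² + 36r_C1 − 700 = 0  ⇒  r_C1 = 14 (r>0 drops 1)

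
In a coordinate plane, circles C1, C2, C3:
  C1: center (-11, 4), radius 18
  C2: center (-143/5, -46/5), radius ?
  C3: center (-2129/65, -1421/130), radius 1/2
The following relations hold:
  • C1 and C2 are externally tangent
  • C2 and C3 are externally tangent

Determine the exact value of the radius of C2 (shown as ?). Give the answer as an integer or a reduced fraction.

1. [ext C1·C2]  r_C2² + 36r_C2 − 160 = 0  ⇒  r_C2 = 4 (r>0 drops 1)
2. [ext C2·C3]  r_C2² + 1r_C2 − 20 = 0  ⇒  r_C2 = 4 (r>0 drops 1)

4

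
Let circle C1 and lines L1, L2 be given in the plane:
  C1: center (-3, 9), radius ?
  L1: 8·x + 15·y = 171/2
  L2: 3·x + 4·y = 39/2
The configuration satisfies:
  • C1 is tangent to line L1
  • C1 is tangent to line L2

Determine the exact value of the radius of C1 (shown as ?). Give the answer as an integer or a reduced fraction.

1. [C1‖L1]  r_C1² − 9/4 = 0  ⇒  r_C1 = 3/2 (r>0 drops 1)
2. [C1‖L2]  r_C1² − 9/4 = 0  ⇒  r_C1 = 3/2 (r>0 drops 1)

3/2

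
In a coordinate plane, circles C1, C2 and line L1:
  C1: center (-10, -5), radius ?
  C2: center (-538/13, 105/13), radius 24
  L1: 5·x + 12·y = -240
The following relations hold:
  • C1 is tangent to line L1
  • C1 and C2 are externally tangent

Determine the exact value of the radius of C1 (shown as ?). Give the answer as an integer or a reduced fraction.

10

1. [C1‖L1]  r_C1² − 100 = 0  ⇒  r_C1 = 10 (r>0 drops 1)
2. [ext C1·C2]  r_C1² + 48r_C1 − 580 = 0  ⇒  r_C1 = 10 (r>0 drops 1)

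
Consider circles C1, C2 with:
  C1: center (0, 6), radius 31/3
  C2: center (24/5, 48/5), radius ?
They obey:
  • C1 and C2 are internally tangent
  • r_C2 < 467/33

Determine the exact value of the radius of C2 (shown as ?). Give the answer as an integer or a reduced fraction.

1. [int C1,C2]  r_C2² − (62/3)r_C2 + 637/9 = 0  ⇒  r_C2 = 13/3 or 49/3
2. given r_C2 < 467/33: keep 13/3

13/3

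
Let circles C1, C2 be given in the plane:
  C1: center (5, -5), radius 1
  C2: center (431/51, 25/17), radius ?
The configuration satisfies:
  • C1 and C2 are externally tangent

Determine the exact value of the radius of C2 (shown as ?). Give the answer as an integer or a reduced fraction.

1. [ext C1·C2]  r_C2² + 2r_C2 − 475/9 = 0  ⇒  r_C2 = 19/3 (r>0 drops 1)

19/3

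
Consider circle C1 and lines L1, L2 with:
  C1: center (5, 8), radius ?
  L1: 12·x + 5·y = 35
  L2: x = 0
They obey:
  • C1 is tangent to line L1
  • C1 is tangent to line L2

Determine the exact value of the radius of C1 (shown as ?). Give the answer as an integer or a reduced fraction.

5

1. [C1‖L1]  r_C1² − 25 = 0  ⇒  r_C1 = 5 (r>0 drops 1)
2. [C1‖L2]  r_C1² − 25 = 0  ⇒  r_C1 = 5 (r>0 drops 1)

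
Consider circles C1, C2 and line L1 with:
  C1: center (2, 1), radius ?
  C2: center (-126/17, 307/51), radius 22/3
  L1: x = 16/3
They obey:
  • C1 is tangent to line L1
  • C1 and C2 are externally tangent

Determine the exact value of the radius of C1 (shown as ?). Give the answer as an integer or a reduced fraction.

1. [C1‖L1]  r_C1² − 100/9 = 0  ⇒  r_C1 = 10/3 (r>0 drops 1)
2. [ext C1·C2]  r_C1² + (44/3)r_C1 − 60 = 0  ⇒  r_C1 = 10/3 (r>0 drops 1)

10/3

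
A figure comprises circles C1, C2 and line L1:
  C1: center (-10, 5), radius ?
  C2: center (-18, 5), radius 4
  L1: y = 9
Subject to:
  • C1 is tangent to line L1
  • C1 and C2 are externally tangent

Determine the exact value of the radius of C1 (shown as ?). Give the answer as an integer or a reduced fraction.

4

1. [C1‖L1]  r_C1² − 16 = 0  ⇒  r_C1 = 4 (r>0 drops 1)
2. [ext C1·C2]  r_C1² + 8r_C1 − 48 = 0  ⇒  r_C1 = 4 (r>0 drops 1)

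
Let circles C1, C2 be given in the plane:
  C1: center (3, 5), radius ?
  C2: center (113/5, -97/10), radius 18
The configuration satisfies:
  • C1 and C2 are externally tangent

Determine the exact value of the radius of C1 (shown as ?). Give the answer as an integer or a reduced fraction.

13/2

1. [ext C1·C2]  r_C1² + 36r_C1 − 1105/4 = 0  ⇒  r_C1 = 13/2 (r>0 drops 1)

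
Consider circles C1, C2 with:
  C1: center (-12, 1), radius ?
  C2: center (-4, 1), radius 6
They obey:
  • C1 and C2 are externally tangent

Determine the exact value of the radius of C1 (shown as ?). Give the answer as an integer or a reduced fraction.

2

1. [ext C1·C2]  r_C1² + 12r_C1 − 28 = 0  ⇒  r_C1 = 2 (r>0 drops 1)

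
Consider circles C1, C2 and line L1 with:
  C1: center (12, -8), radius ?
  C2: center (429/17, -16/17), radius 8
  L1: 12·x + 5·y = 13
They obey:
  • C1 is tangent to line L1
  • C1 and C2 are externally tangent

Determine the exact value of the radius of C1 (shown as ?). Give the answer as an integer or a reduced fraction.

7

1. [C1‖L1]  r_C1² − 49 = 0  ⇒  r_C1 = 7 (r>0 drops 1)
2. [ext C1·C2]  r_C1² + 16r_C1 − 161 = 0  ⇒  r_C1 = 7 (r>0 drops 1)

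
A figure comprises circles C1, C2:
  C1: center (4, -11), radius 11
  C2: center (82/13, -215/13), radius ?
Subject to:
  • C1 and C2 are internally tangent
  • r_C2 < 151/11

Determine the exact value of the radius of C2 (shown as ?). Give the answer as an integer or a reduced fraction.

5

1. [int C1,C2]  r_C2² − 22r_C2 + 85 = 0  ⇒  r_C2 = 5 or 17
2. given r_C2 < 151/11: keep 5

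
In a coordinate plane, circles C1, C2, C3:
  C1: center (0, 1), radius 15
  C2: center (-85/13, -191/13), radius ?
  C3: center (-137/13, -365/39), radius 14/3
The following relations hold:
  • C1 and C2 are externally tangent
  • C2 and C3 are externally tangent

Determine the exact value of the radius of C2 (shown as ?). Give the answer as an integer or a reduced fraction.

1. [ext C1·C2]  r_C2² + 30r_C2 − 64 = 0  ⇒  r_C2 = 2 (r>0 drops 1)
2. [ext C2·C3]  r_C2² + (28/3)r_C2 − 68/3 = 0  ⇒  r_C2 = 2 (r>0 drops 1)

2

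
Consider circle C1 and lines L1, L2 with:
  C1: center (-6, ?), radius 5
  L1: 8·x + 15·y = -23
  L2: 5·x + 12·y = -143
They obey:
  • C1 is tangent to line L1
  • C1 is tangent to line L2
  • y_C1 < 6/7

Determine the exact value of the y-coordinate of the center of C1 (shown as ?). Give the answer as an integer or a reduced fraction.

-4

1. [C1‖L1]  y_C1² − (10/3)y_C1 − 88/3 = 0  ⇒  y_C1 = -4 or 22/3
2. [C1‖L2]  y_C1² + (113/6)y_C1 + 178/3 = 0  ⇒  y_C1 = -89/6 or -4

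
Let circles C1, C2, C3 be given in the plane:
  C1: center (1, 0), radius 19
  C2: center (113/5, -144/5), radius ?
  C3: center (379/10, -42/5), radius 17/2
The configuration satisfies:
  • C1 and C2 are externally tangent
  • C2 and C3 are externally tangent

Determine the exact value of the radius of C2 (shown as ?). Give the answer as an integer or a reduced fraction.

17

1. [ext C1·C2]  r_C2² + 38r_C2 − 935 = 0  ⇒  r_C2 = 17 (r>0 drops 1)
2. [ext C2·C3]  r_C2² + 17r_C2 − 578 = 0  ⇒  r_C2 = 17 (r>0 drops 1)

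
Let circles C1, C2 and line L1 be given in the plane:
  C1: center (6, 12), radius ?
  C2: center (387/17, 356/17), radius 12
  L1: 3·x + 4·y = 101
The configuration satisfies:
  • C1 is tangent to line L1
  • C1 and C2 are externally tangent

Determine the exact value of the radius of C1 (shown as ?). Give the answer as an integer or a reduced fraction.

1. [C1‖L1]  r_C1² − 49 = 0  ⇒  r_C1 = 7 (r>0 drops 1)
2. [ext C1·C2]  r_C1² + 24r_C1 − 217 = 0  ⇒  r_C1 = 7 (r>0 drops 1)

7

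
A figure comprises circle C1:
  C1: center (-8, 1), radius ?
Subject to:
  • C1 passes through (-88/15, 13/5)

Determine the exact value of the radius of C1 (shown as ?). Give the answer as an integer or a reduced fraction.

8/3

1. [C1∋P]  r_C1² − 64/9 = 0  ⇒  r_C1 = 8/3 (r>0 drops 1)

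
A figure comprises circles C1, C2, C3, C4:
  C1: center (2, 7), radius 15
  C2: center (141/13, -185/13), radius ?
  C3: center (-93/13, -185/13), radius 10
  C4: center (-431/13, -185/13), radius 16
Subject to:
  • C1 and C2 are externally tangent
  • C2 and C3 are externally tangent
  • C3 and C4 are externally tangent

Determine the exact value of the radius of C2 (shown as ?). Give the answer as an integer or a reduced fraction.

8

1. [ext C1·C2]  r_C2² + 30r_C2 − 304 = 0  ⇒  r_C2 = 8 (r>0 drops 1)
2. [ext C2·C3]  r_C2² + 20r_C2 − 224 = 0  ⇒  r_C2 = 8 (r>0 drops 1)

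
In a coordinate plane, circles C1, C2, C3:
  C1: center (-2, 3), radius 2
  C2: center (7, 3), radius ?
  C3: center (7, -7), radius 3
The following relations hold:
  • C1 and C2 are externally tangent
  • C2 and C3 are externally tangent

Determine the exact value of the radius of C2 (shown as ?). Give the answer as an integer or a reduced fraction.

1. [ext C1·C2]  r_C2² + 4r_C2 − 77 = 0  ⇒  r_C2 = 7 (r>0 drops 1)
2. [ext C2·C3]  r_C2² + 6r_C2 − 91 = 0  ⇒  r_C2 = 7 (r>0 drops 1)

7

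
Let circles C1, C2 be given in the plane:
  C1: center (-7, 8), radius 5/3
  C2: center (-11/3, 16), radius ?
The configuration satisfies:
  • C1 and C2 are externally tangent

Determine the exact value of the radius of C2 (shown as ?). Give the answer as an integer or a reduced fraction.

7

1. [ext C1·C2]  r_C2² + (10/3)r_C2 − 217/3 = 0  ⇒  r_C2 = 7 (r>0 drops 1)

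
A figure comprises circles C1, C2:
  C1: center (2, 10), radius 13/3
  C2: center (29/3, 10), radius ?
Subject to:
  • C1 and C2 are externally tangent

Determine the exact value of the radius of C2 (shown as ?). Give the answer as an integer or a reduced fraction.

1. [ext C1·C2]  r_C2² + (26/3)r_C2 − 40 = 0  ⇒  r_C2 = 10/3 (r>0 drops 1)

10/3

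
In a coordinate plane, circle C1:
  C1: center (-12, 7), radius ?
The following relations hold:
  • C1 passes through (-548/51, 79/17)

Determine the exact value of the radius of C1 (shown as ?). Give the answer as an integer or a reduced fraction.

8/3

1. [C1∋P]  r_C1² − 64/9 = 0  ⇒  r_C1 = 8/3 (r>0 drops 1)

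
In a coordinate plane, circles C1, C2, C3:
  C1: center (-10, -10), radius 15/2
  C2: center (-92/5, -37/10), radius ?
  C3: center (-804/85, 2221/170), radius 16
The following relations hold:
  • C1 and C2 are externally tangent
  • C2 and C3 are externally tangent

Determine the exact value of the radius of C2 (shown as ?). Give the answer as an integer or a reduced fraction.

1. [ext C1·C2]  r_C2² + 15r_C2 − 54 = 0  ⇒  r_C2 = 3 (r>0 drops 1)
2. [ext C2·C3]  r_C2² + 32r_C2 − 105 = 0  ⇒  r_C2 = 3 (r>0 drops 1)

3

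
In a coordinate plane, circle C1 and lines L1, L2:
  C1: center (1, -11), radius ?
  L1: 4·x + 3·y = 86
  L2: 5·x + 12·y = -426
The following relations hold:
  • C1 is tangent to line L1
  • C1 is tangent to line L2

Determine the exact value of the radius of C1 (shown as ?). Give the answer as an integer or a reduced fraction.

23

1. [C1‖L1]  r_C1² − 529 = 0  ⇒  r_C1 = 23 (r>0 drops 1)
2. [C1‖L2]  r_C1² − 529 = 0  ⇒  r_C1 = 23 (r>0 drops 1)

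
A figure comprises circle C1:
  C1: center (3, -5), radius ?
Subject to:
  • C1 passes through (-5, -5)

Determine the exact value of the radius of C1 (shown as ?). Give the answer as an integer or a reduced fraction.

8

1. [C1∋P]  r_C1² − 64 = 0  ⇒  r_C1 = 8 (r>0 drops 1)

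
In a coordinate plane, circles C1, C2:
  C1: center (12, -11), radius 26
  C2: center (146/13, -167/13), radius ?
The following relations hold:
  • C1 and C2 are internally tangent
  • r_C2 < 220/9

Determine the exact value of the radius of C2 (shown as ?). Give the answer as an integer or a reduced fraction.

24

1. [int C1,C2]  r_C2² − 52r_C2 + 672 = 0  ⇒  r_C2 = 24 or 28
2. given r_C2 < 220/9: keep 24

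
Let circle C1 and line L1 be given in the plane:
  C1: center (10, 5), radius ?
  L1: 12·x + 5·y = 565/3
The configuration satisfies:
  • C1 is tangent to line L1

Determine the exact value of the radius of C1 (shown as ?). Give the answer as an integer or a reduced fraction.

1. [C1‖L1]  r_C1² − 100/9 = 0  ⇒  r_C1 = 10/3 (r>0 drops 1)

10/3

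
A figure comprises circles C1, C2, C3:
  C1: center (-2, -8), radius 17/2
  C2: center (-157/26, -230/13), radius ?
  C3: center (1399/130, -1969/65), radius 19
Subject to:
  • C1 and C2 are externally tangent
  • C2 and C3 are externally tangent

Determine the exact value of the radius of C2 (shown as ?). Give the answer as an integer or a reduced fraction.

1. [ext C1·C2]  r_C2² + 17r_C2 − 38 = 0  ⇒  r_C2 = 2 (r>0 drops 1)
2. [ext C2·C3]  r_C2² + 38r_C2 − 80 = 0  ⇒  r_C2 = 2 (r>0 drops 1)

2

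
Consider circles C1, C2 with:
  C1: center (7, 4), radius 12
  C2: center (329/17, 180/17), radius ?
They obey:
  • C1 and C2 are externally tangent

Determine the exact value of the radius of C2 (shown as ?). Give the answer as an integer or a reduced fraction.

2

1. [ext C1·C2]  r_C2² + 24r_C2 − 52 = 0  ⇒  r_C2 = 2 (r>0 drops 1)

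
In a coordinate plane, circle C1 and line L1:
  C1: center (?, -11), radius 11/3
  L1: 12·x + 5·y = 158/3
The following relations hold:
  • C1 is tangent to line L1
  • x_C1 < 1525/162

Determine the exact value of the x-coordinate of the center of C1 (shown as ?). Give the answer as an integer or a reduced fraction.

1. [C1‖L1]  x_C1² − (323/18)x_C1 + 1165/18 = 0  ⇒  x_C1 = 5 or 233/18
2. given x_C1 < 1525/162: keep 5

5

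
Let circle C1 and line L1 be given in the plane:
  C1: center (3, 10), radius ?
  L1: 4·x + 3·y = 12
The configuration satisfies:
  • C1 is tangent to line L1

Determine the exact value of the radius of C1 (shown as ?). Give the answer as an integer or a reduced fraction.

1. [C1‖L1]  r_C1² − 36 = 0  ⇒  r_C1 = 6 (r>0 drops 1)

6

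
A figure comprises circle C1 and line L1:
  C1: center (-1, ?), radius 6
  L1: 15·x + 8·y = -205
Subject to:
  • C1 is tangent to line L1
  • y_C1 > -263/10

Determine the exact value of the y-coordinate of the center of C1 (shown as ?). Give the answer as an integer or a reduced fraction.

-11

1. [C1‖L1]  y_C1² + (95/2)y_C1 + 803/2 = 0  ⇒  y_C1 = -73/2 or -11
2. given y_C1 > -263/10: keep -11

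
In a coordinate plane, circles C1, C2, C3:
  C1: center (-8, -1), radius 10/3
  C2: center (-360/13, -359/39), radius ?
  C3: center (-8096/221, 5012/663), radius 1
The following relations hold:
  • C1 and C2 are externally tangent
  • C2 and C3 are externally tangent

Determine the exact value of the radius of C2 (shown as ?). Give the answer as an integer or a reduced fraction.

18

1. [ext C1·C2]  r_C2² + (20/3)r_C2 − 444 = 0  ⇒  r_C2 = 18 (r>0 drops 1)
2. [ext C2·C3]  r_C2² + 2r_C2 − 360 = 0  ⇒  r_C2 = 18 (r>0 drops 1)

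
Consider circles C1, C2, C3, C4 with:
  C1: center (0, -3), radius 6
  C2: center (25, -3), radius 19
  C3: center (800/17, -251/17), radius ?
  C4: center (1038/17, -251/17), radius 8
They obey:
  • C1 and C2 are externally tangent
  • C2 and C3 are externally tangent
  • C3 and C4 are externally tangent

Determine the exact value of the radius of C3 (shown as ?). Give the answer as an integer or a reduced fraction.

1. [ext C2·C3]  r_C3² + 38r_C3 − 264 = 0  ⇒  r_C3 = 6 (r>0 drops 1)
2. [ext C3·C4]  r_C3² + 16r_C3 − 132 = 0  ⇒  r_C3 = 6 (r>0 drops 1)

6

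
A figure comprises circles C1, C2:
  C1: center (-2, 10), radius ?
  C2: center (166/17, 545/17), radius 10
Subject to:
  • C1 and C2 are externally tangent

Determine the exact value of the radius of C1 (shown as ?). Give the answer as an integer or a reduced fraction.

15

1. [ext C1·C2]  r_C1² + 20r_C1 − 525 = 0  ⇒  r_C1 = 15 (r>0 drops 1)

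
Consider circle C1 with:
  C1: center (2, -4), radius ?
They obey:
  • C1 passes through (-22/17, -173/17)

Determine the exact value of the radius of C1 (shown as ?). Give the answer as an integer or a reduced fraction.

1. [C1∋P]  r_C1² − 49 = 0  ⇒  r_C1 = 7 (r>0 drops 1)

7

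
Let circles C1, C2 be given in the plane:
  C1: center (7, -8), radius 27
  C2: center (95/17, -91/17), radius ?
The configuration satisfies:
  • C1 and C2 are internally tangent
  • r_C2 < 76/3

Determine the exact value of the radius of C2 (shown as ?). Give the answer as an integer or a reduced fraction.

1. [int C1,C2]  r_C2² − 54r_C2 + 720 = 0  ⇒  r_C2 = 24 or 30
2. given r_C2 < 76/3: keep 24

24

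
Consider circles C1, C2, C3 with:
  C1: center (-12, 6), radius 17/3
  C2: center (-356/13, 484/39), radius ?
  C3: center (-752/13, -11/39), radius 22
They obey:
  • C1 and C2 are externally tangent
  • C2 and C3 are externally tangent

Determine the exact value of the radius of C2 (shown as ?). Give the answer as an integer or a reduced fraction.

11

1. [ext C1·C2]  r_C2² + (34/3)r_C2 − 737/3 = 0  ⇒  r_C2 = 11 (r>0 drops 1)
2. [ext C2·C3]  r_C2² + 44r_C2 − 605 = 0  ⇒  r_C2 = 11 (r>0 drops 1)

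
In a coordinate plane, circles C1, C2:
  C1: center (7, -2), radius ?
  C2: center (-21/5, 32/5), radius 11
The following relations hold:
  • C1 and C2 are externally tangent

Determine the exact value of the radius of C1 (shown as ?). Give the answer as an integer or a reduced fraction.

3

1. [ext C1·C2]  r_C1² + 22r_C1 − 75 = 0  ⇒  r_C1 = 3 (r>0 drops 1)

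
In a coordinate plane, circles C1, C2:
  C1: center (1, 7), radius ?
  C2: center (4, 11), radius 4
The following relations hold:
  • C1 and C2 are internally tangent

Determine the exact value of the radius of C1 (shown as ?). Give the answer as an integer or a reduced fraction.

1. [int C1,C2]  r_C1² − 8r_C1 − 9 = 0  ⇒  r_C1 = 9 (r>0 drops 1)

9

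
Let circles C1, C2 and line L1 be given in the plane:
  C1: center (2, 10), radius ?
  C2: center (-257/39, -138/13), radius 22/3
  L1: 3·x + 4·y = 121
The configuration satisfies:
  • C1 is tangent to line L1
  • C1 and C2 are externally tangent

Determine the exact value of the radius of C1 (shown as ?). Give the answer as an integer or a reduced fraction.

15

1. [C1‖L1]  r_C1² − 225 = 0  ⇒  r_C1 = 15 (r>0 drops 1)
2. [ext C1·C2]  r_C1² + (44/3)r_C1 − 445 = 0  ⇒  r_C1 = 15 (r>0 drops 1)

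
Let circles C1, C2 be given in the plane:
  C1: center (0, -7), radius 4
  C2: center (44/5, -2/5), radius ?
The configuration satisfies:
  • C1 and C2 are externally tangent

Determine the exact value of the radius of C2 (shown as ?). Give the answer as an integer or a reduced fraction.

1. [ext C1·C2]  r_C2² + 8r_C2 − 105 = 0  ⇒  r_C2 = 7 (r>0 drops 1)

7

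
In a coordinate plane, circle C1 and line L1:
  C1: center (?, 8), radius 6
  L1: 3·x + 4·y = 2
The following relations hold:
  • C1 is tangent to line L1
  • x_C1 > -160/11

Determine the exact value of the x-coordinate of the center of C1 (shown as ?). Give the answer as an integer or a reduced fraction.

0

1. [C1‖L1]  x_C1² + 20x_C1 = 0  ⇒  x_C1 = -20 or 0
2. given x_C1 > -160/11: keep 0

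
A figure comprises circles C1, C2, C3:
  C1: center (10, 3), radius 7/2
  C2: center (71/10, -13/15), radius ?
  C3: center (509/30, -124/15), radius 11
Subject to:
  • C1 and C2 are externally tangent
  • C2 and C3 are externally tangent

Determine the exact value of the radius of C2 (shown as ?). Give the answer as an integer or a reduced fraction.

4/3

1. [ext C1·C2]  r_C2² + 7r_C2 − 100/9 = 0  ⇒  r_C2 = 4/3 (r>0 drops 1)
2. [ext C2·C3]  r_C2² + 22r_C2 − 280/9 = 0  ⇒  r_C2 = 4/3 (r>0 drops 1)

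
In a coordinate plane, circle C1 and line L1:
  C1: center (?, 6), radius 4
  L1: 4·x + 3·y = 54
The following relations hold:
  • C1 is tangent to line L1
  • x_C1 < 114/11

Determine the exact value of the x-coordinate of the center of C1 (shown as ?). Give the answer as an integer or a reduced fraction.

1. [C1‖L1]  x_C1² − 18x_C1 + 56 = 0  ⇒  x_C1 = 4 or 14
2. given x_C1 < 114/11: keep 4

4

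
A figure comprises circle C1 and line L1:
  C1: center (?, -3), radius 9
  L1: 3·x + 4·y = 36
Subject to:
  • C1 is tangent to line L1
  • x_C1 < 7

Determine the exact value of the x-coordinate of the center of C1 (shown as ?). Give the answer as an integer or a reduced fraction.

1. [C1‖L1]  x_C1² − 32x_C1 + 31 = 0  ⇒  x_C1 = 1 or 31
2. given x_C1 < 7: keep 1

1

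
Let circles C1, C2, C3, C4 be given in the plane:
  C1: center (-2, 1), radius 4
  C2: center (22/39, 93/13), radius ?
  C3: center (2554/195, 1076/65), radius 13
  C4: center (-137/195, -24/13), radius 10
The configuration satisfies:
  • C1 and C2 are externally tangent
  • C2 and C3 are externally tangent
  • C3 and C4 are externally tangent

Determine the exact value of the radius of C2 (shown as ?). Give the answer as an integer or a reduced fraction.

8/3

1. [ext C1·C2]  r_C2² + 8r_C2 − 256/9 = 0  ⇒  r_C2 = 8/3 (r>0 drops 1)
2. [ext C2·C3]  r_C2² + 26r_C2 − 688/9 = 0  ⇒  r_C2 = 8/3 (r>0 drops 1)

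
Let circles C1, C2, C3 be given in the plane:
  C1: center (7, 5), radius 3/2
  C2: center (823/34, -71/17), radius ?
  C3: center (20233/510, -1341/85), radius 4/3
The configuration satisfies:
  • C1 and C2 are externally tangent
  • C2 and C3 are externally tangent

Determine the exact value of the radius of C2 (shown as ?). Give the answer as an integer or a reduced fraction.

18

1. [ext C1·C2]  r_C2² + 3r_C2 − 378 = 0  ⇒  r_C2 = 18 (r>0 drops 1)
2. [ext C2·C3]  r_C2² + (8/3)r_C2 − 372 = 0  ⇒  r_C2 = 18 (r>0 drops 1)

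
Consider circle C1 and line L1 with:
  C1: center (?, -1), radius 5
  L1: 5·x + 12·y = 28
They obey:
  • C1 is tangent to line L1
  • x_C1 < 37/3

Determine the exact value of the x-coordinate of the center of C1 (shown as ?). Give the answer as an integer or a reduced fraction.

-5

1. [C1‖L1]  x_C1² − 16x_C1 − 105 = 0  ⇒  x_C1 = -5 or 21
2. given x_C1 < 37/3: keep -5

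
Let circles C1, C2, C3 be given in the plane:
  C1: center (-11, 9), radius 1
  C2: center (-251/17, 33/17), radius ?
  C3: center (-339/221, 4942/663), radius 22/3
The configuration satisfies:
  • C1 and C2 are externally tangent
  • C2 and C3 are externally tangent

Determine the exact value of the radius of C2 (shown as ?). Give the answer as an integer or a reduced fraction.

1. [ext C1·C2]  r_C2² + 2r_C2 − 63 = 0  ⇒  r_C2 = 7 (r>0 drops 1)
2. [ext C2·C3]  r_C2² + (44/3)r_C2 − 455/3 = 0  ⇒  r_C2 = 7 (r>0 drops 1)

7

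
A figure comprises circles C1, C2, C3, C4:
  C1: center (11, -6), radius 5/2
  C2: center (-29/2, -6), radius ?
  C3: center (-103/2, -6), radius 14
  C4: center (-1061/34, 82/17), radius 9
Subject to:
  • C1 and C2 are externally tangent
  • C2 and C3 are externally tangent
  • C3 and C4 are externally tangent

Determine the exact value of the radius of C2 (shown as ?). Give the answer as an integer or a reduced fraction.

23

1. [ext C1·C2]  r_C2² + 5r_C2 − 644 = 0  ⇒  r_C2 = 23 (r>0 drops 1)
2. [ext C2·C3]  r_C2² + 28r_C2 − 1173 = 0  ⇒  r_C2 = 23 (r>0 drops 1)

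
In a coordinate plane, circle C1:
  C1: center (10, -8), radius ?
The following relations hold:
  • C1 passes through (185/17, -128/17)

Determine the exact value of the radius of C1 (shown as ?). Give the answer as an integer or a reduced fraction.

1. [C1∋P]  r_C1² − 1 = 0  ⇒  r_C1 = 1 (r>0 drops 1)

1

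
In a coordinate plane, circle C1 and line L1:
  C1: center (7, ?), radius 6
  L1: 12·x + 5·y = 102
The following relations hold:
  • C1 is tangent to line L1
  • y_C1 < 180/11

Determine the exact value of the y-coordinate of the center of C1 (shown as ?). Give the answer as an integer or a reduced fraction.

-12

1. [C1‖L1]  y_C1² − (36/5)y_C1 − 1152/5 = 0  ⇒  y_C1 = -12 or 96/5
2. given y_C1 < 180/11: keep -12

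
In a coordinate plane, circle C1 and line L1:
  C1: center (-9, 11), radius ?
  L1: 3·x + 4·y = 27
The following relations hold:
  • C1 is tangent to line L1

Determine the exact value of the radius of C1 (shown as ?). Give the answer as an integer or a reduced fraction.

1. [C1‖L1]  r_C1² − 4 = 0  ⇒  r_C1 = 2 (r>0 drops 1)

2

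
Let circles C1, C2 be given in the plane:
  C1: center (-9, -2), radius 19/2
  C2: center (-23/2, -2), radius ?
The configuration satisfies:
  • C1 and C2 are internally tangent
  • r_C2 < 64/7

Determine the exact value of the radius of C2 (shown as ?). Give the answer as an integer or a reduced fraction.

7

1. [int C1,C2]  r_C2² − 19r_C2 + 84 = 0  ⇒  r_C2 = 7 or 12
2. given r_C2 < 64/7: keep 7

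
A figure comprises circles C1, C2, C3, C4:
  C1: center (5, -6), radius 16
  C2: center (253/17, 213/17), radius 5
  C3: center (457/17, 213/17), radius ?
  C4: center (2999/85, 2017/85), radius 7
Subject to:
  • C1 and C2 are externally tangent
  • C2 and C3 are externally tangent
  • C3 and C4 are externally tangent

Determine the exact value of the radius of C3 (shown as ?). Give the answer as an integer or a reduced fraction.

7

1. [ext C2·C3]  r_C3² + 10r_C3 − 119 = 0  ⇒  r_C3 = 7 (r>0 drops 1)
2. [ext C3·C4]  r_C3² + 14r_C3 − 147 = 0  ⇒  r_C3 = 7 (r>0 drops 1)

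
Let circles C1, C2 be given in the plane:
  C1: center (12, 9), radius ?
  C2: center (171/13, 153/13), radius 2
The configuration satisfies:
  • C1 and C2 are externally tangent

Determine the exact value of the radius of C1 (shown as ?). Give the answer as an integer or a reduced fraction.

1

1. [ext C1·C2]  r_C1² + 4r_C1 − 5 = 0  ⇒  r_C1 = 1 (r>0 drops 1)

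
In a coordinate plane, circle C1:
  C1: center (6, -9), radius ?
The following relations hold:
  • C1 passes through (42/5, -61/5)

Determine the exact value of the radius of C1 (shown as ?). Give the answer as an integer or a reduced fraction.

4

1. [C1∋P]  r_C1² − 16 = 0  ⇒  r_C1 = 4 (r>0 drops 1)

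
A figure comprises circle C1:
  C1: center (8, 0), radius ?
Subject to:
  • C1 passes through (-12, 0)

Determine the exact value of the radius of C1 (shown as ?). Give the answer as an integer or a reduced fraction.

1. [C1∋P]  r_C1² − 400 = 0  ⇒  r_C1 = 20 (r>0 drops 1)

20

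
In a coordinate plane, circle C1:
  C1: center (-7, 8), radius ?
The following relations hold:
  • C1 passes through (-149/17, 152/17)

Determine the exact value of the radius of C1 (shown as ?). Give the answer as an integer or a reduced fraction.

1. [C1∋P]  r_C1² − 4 = 0  ⇒  r_C1 = 2 (r>0 drops 1)

2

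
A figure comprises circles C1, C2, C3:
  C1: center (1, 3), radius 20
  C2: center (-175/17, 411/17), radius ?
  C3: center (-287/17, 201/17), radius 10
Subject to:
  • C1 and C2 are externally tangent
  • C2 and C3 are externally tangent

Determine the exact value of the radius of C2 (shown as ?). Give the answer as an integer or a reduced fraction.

1. [ext C1·C2]  r_C2² + 40r_C2 − 176 = 0  ⇒  r_C2 = 4 (r>0 drops 1)
2. [ext C2·C3]  r_C2² + 20r_C2 − 96 = 0  ⇒  r_C2 = 4 (r>0 drops 1)

4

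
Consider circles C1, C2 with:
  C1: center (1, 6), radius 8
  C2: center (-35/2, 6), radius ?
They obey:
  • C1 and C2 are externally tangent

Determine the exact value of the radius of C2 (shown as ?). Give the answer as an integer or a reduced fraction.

1. [ext C1·C2]  r_C2² + 16r_C2 − 1113/4 = 0  ⇒  r_C2 = 21/2 (r>0 drops 1)

21/2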